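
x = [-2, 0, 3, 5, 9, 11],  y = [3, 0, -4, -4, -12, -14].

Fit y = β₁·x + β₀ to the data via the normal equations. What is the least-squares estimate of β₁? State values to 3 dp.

Normal-equation sums: Σx·x = 240, Σx = 26, Σ1 = 6.
Right-hand side: Σx·y = -300, Σy = -31.
det = 240·6 − 26² = 764.
β₁ = ((-300)·6 − 26·(-31))/764 = -497/382; β₀ = (240·(-31) − 26·(-300))/764 = 90/191.

β₁ = -1.301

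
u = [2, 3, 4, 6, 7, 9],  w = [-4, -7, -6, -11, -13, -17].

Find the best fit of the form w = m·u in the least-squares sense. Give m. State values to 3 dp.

Forming AᵀA = [[195]] and Aᵀw = [-363]ᵀ gives AᵀA·[m]ᵀ = Aᵀw.
Hence m = -363 / 195 ≈ -1.86154.

m = -1.862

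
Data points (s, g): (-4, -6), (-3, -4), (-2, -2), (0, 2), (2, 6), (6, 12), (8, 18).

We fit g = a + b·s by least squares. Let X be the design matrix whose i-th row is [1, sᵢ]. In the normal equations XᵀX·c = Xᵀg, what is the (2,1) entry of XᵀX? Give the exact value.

Row 2 ↔ basis s, column 1 ↔ basis 1, so (XᵀX)_{2,1} = Σᵢ s = (-4)·(1) + (-3)·(1) + (-2)·(1) + (0)·(1) + (2)·(1) + (6)·(1) + (8)·(1) = 7.

7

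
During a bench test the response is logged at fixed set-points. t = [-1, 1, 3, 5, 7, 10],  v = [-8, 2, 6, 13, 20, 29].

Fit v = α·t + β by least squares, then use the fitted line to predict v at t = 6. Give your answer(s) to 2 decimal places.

The normal equations are: 185·α + 25·β = 523;  25·α + 6·β = 62.
(Σt·t = 185, Σt = 25, Σ1 = 6, Σt·v = 523, Σv = 62.)
Δ = 185·6 − 25² = 485.
α = (523·6 − 25·62)/485 = 1588/485; β = (185·62 − 25·523)/485 = -321/97.
At t = 6: v̂ = (1588/485)·(6) + (-321/97)·(1) = 7923/485.

v̂ = 16.34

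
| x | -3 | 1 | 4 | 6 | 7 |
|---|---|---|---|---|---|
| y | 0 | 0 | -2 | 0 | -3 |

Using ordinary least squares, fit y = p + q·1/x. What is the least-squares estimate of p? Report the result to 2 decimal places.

AᵀA·[p, q]ᵀ = Aᵀy reads: 5·p + (103/84)·q = -5;  (103/84)·p + (8621/7056)·q = -13/14.
(Σ1 = 5, Σ1/x = 103/84, Σ1/x·1/x = 8621/7056, Σy = -5, Σ1/x·y = -13/14.)
Determinant 5·(8621/7056) − (103/84)² = 677/147.
p = ((-5)·(8621/7056) − (103/84)·(-13/14))/(677/147) = -35071/32496; q = (5·(-13/14) − (103/84)·(-5))/(677/147) = 875/2708.

p = -1.08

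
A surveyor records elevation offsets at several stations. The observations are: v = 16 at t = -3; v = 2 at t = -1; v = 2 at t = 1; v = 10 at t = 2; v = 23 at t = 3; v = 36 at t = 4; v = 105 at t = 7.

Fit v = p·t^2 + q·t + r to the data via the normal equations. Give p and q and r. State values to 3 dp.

p = 2.009, q = 0.896, r = 0.511

Forming XᵀX = [[2837, 415, 89]; [415, 89, 13]; [89, 13, 7]] and Xᵀv = [6116, 920, 194]ᵀ gives XᵀX·[p, q, r]ᵀ = Xᵀv.
Solving the 3×3 system (Gaussian elimination) gives p = 169615/84441, q = 75667/84441, r = 14388/28147.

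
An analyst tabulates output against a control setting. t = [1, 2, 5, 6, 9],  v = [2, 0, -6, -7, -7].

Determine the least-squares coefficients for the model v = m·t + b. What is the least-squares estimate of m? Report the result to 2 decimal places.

From the data, Σt·t = 147, Σt = 23, Σ1 = 5.
Right-hand side: Σt·v = -133, Σv = -18.
AᵀA·[m, b]ᵀ = Aᵀv becomes [[147, 23]; [23, 5]]·[m, b]ᵀ = [-133, -18]ᵀ.
det = 147·5 − 23² = 206.
m = ((-133)·5 − 23·(-18))/206 = -251/206; b = (147·(-18) − 23·(-133))/206 = 413/206.

m = -1.22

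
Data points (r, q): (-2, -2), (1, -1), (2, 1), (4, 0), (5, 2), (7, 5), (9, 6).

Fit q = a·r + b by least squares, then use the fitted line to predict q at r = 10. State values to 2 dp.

Normal-equation sums: Σr·r = 180, Σr = 26, Σ1 = 7.
Right-hand side: Σr·q = 104, Σq = 11.
Eliminating b: 7·(row 1) − 26·(row 2) gives 584·a = 7·104 − 26·11 = 442, so a = 221/292.
Then b = (11 − 26·(221/292))/7 = -181/146.
At r = 10: q̂ = (221/292)·(10) + (-181/146)·(1) = 462/73.

q̂ = 6.33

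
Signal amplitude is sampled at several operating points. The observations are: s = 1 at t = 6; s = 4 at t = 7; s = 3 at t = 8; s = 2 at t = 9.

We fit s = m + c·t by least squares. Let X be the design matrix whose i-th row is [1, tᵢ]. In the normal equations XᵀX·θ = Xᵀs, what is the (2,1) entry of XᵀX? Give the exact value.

30

Row 2 ↔ basis t, column 1 ↔ basis 1, so (XᵀX)_{2,1} = Σᵢ t = (6)·(1) + (7)·(1) + (8)·(1) + (9)·(1) = 30.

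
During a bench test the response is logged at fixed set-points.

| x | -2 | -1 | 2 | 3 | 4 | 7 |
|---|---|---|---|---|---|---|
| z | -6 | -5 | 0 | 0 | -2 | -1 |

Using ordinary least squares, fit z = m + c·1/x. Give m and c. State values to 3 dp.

With design matrix M, MᵀM = [[6, -23/84]; [-23/84, 11953/7056]] and Mᵀz = [-14, 103/14]ᵀ.
Δ = 6·(11953/7056) − (-23/84)² = 71189/7056.
m = ((-14)·(11953/7056) − (-23/84)·(103/14))/(71189/7056) = -153128/71189; c = (6·(103/14) − (-23/84)·(-14))/(71189/7056) = 284424/71189.

m = -2.151, c = 3.995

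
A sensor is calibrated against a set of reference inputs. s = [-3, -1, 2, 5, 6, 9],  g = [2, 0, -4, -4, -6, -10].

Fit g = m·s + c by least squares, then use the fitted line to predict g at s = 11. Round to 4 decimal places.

ĝ = -11.0392

The normal system MᵀM·[m, c]ᵀ = Mᵀg is [[156, 18]; [18, 6]]·[m, c]ᵀ = [-160, -22]ᵀ.
det = 156·6 − 18² = 612.
m = ((-160)·6 − 18·(-22))/612 = -47/51; c = (156·(-22) − 18·(-160))/612 = -46/51.
At s = 11: ĝ = (-47/51)·(11) + (-46/51)·(1) = -563/51.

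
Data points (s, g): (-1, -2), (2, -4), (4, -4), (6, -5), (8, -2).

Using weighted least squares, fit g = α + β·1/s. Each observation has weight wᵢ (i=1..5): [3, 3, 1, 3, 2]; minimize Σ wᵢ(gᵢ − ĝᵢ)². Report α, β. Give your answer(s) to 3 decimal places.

Compute the Gram sums: Σwᵢ·1 = 12, Σwᵢ·1/s = -1/2, Σwᵢ·1/s·1/s = 377/96.
Right-hand side: Σwᵢ·g = -41, Σwᵢ·1/s·g = -4.
XᵀWX·[α, β]ᵀ = XᵀWg becomes [[12, -1/2]; [-1/2, 377/96]]·[α, β]ᵀ = [-41, -4]ᵀ.
Eliminating β: (377/96)·(row 1) − (-1/2)·(row 2) gives (375/8)·α = (377/96)·(-41) − (-1/2)·(-4) = -15649/96, so α = -15649/4500.
Then β = ((-4) − (-1/2)·(-15649/4500))/(377/96) = -548/375.

α = -3.478, β = -1.461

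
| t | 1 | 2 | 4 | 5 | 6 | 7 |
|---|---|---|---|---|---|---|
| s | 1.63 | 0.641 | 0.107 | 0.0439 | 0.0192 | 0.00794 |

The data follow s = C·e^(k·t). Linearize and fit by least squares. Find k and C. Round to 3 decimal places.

k = -0.886, C = 3.816

Taking logs, ln s = k·t + ln C, so regress ln s on t.
Σt = 25.0000, Σ(t)² = 131.0000, Σln s = -14.1056, Σt·ln s = -82.5377.
Equations: 131.0000·k + 25.0000·ln C = -82.5377;  25.0000·k + 6·ln C = -14.1056.
Δ = 131.0000·6 − (25.0000)² = 161.0000; k = (-82.5377·6 − 25.0000·-14.1056)/161.0000 = -0.88563, ln C = (131.0000·-14.1056 − 25.0000·-82.5377)/161.0000 = 1.33919, so C = exp(1.33919) = 3.81596.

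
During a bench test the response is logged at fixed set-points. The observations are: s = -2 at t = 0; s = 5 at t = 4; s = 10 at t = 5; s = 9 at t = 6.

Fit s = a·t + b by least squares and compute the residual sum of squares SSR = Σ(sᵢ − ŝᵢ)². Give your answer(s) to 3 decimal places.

The normal system AᵀA·[a, b]ᵀ = Aᵀs is [[77, 15]; [15, 4]]·[a, b]ᵀ = [124, 22]ᵀ.
det = 77·4 − 15² = 83.
a = (124·4 − 15·22)/83 = 2; b = (77·22 − 15·124)/83 = -2.
Residuals: 0, -1, 2, -1; SSR = 6.

SSR = 6.000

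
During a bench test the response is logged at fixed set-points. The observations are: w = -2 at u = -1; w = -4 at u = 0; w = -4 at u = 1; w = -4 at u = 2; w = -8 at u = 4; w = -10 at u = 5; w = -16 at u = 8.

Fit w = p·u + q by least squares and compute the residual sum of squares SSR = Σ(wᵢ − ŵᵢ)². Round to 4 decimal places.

Setting ∂/∂p … = 0 gives: 111·p + 19·q = -220;  19·p + 7·q = -48.
(Σu·u = 111, Σu = 19, Σ1 = 7, Σu·w = -220, Σw = -48.)
Eliminating q: 7·(row 1) − 19·(row 2) gives 416·p = 7·(-220) − 19·(-48) = -628, so p = -157/104.
Then q = ((-48) − 19·(-157/104))/7 = -287/104.
Residuals: -3/4, -129/104, 7/26, 185/104, 83/104, 4/13, -121/104; SSR = 193/26.

SSR = 7.4231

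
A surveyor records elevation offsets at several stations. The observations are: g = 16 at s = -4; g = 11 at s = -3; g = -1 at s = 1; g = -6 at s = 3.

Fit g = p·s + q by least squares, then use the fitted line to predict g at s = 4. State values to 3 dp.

ĝ = -9.649

Compute the Gram sums: Σs·s = 35, Σs = -3, Σ1 = 4.
And Σs·g = -116, Σg = 20.
MᵀM·[p, q]ᵀ = Mᵀg becomes [[35, -3]; [-3, 4]]·[p, q]ᵀ = [-116, 20]ᵀ.
Determinant 35·4 − (-3)² = 131.
p = ((-116)·4 − (-3)·20)/131 = -404/131; q = (35·20 − (-3)·(-116))/131 = 352/131.
At s = 4: ĝ = (-404/131)·(4) + (352/131)·(1) = -1264/131.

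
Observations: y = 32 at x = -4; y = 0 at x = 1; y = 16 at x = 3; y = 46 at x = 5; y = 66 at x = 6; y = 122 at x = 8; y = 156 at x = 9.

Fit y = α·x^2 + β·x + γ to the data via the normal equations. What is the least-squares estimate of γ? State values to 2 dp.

Sums needed: Σx^2·x^2 = 12916, Σx^2·x = 1546, Σx^2 = 232, Σx·x = 232, Σx = 28, Σ1 = 7.
And Σx^2·y = 24626, Σx·y = 2926, Σy = 438.
Normal equations: [[12916, 1546, 232]; [1546, 232, 28]; [232, 28, 7]]·[α, β, γ]ᵀ = [24626, 2926, 438]ᵀ.
Solving the 3×3 system (Gaussian elimination) gives α = 94811/47697, β = -21641/47697, γ = -23758/15899.

γ = -1.49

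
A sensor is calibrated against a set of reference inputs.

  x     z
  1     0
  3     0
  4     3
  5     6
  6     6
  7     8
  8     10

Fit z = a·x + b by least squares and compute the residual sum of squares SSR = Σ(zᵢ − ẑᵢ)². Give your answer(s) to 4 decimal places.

Normal-equation sums: Σx·x = 200, Σx = 34, Σ1 = 7.
And Σx·z = 214, Σz = 33.
Eliminating b: 7·(row 1) − 34·(row 2) gives 244·a = 7·214 − 34·33 = 376, so a = 94/61.
Then b = (33 − 34·(94/61))/7 = -169/61.
Residuals: 75/61, -113/61, -24/61, 65/61, -29/61, -1/61, 27/61; SSR = 406/61.

SSR = 6.6557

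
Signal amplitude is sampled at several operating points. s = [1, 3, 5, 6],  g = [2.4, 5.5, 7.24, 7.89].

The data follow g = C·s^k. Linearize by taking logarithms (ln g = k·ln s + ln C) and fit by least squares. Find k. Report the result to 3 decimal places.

Let Y = ln g. Fitting Y = k·ln s + ln C by least squares:
Σln s = 4.4998, Σ(ln s)² = 7.0076, Σln g = 6.6254, Σln s·ln g = 8.7600.
Equations: 7.0076·k + 4.4998·ln C = 8.7600;  4.4998·k + 4·ln C = 6.6254.
Solving (det = 7.7823): k = 0.67162, ln C = 0.90082.

k = 0.672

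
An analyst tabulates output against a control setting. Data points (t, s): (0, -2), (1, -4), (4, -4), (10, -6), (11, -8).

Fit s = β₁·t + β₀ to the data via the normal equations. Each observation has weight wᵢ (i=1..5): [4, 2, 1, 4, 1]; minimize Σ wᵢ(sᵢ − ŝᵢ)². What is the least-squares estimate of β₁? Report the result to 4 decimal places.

Compute the Gram sums: Σwᵢ·t·t = 539, Σwᵢ·t = 57, Σwᵢ·1 = 12.
Right-hand side: Σwᵢ·t·s = -352, Σwᵢ·s = -52.
XᵀWX·[β₁, β₀]ᵀ = XᵀWs becomes [[539, 57]; [57, 12]]·[β₁, β₀]ᵀ = [-352, -52]ᵀ.
Δ = 539·12 − 57² = 3219.
β₁ = ((-352)·12 − 57·(-52))/3219 = -420/1073; β₀ = (539·(-52) − 57·(-352))/3219 = -7964/3219.

β₁ = -0.3914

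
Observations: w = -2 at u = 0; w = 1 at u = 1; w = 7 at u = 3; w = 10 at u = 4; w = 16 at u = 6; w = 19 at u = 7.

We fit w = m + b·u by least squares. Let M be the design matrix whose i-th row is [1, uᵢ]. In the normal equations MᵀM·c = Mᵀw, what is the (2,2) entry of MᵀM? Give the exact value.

Row 2 ↔ basis u, column 2 ↔ basis u, so (MᵀM)_{2,2} = Σᵢ (u)·(u) = (0)·(0) + (1)·(1) + (3)·(3) + (4)·(4) + (6)·(6) + (7)·(7) = 111.

111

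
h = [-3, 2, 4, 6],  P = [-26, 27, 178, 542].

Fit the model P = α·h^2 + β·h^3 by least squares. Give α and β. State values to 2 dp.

α = 3.10, β = 1.99

MᵀM·[α, β]ᵀ = MᵀP reads: 1649·α + 8589·β = 22234;  8589·α + 51545·β = 129382.
(Σh^2·h^2 = 1649, Σh^2·h^3 = 8589, Σh^3·h^3 = 51545, Σh^2·P = 22234, Σh^3·P = 129382.)
Determinant 1649·51545 − 8589² = 11226784.
α = (22234·51545 − 8589·129382)/11226784 = 8697383/2806696; β = (1649·129382 − 8589·22234)/11226784 = 5595773/2806696.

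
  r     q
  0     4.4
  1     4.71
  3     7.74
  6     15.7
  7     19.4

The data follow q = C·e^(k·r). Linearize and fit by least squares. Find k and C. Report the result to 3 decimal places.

Let Y = ln q. Fitting Y = k·r + ln C by least squares:
Sums: Σr = 17.0000, Σ(r)² = 95.0000, Σln q = 10.7966, Σr·ln q = 44.9678.
Normal system: [[95.0000, 17.0000]; [17.0000, 5]]·[k, ln C]ᵀ = [44.9678, 10.7966]ᵀ.
Solving (det = 186.0000): k = 0.22202, ln C = 1.40445, so C = exp(1.40445) = 4.07328.

k = 0.222, C = 4.073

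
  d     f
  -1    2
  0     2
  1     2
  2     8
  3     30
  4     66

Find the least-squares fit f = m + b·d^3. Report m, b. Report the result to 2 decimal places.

m = 1.70, b = 1.01

XᵀX·[m, b]ᵀ = Xᵀf reads: 6·m + 99·b = 110;  99·m + 4891·b = 5098.
(Σ1 = 6, Σd^3 = 99, Σd^3·d^3 = 4891, Σf = 110, Σd^3·f = 5098.)
Eliminating b: 4891·(row 1) − 99·(row 2) gives 19545·m = 4891·110 − 99·5098 = 33308, so m = 33308/19545.
Then b = (5098 − 99·(33308/19545))/4891 = 6566/6515.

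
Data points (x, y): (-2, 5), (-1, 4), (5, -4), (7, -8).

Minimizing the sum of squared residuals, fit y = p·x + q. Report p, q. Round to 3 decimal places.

From the data, Σx·x = 79, Σx = 9, Σ1 = 4.
Right-hand side: Σx·y = -90, Σy = -3.
So MᵀM·[p, q]ᵀ = Mᵀy: [[79, 9]; [9, 4]]·[p, q]ᵀ = [-90, -3]ᵀ.
Eliminating q: 4·(row 1) − 9·(row 2) gives 235·p = 4·(-90) − 9·(-3) = -333, so p = -333/235.
Then q = ((-3) − 9·(-333/235))/4 = 573/235.

p = -1.417, q = 2.438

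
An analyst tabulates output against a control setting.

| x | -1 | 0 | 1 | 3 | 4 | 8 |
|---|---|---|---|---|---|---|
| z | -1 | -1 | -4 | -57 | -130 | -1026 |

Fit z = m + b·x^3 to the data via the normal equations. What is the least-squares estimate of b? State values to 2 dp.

From the data, Σ1 = 6, Σx^3 = 603, Σx^3·x^3 = 266971.
Right-hand side: Σz = -1219, Σx^3·z = -535174.
Eliminating b: 266971·(row 1) − 603·(row 2) gives 1238217·m = 266971·(-1219) − 603·(-535174) = -2727727, so m = -2727727/1238217.
Then b = ((-535174) − 603·(-2727727/1238217))/266971 = -825329/412739.

b = -2.00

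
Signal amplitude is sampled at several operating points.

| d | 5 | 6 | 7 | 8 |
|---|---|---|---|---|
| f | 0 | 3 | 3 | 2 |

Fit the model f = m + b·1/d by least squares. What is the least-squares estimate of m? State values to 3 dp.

m = 6.548

From the data, Σ1 = 4, Σ1/d = 533/840, Σ1/d·1/d = 73249/705600.
Moment sums: Σf = 8, Σ1/d·f = 33/28.
Normal equations: [[4, 533/840]; [533/840, 73249/705600]]·[m, b]ᵀ = [8, 33/28]ᵀ.
Determinant 4·(73249/705600) − (533/840)² = 2969/235200.
m = (8·(73249/705600) − (533/840)·(33/28))/(2969/235200) = 58322/8907; b = (4·(33/28) − (533/840)·8)/(2969/235200) = -85120/2969.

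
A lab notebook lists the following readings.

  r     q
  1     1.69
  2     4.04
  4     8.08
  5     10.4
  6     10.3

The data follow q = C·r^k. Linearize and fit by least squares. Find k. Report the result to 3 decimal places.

Linearized form: ln q = k·ln r + ln C. From the 5 transformed points,
AᵀA = [[8.2030, 5.4806]; [5.4806, 5]], rhs = [11.8119, 8.6843]ᵀ  (here Σln r = 5.4806, Σ(ln r)² = 8.2030, Σln q = 8.6843, Σln r·ln q = 11.8119).
Solving (det = 10.9774): k = 1.04434, ln C = 0.59213.

k = 1.044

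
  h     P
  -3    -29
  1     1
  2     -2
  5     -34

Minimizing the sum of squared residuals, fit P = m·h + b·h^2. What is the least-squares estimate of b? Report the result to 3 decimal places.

The normal system AᵀA·[m, b]ᵀ = AᵀP is [[39, 107]; [107, 723]]·[m, b]ᵀ = [-86, -1118]ᵀ.
Eliminating b: 723·(row 1) − 107·(row 2) gives 16748·m = 723·(-86) − 107·(-1118) = 57448, so m = 14362/4187.
Then b = ((-1118) − 107·(14362/4187))/723 = -8600/4187.

b = -2.054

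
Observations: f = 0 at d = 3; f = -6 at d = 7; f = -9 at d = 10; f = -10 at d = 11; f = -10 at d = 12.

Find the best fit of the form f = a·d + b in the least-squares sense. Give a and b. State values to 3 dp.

Entries of AᵀA: Σd·d = 423, Σd = 43, Σ1 = 5.
Moment sums: Σd·f = -362, Σf = -35.
AᵀA·[a, b]ᵀ = Aᵀf becomes [[423, 43]; [43, 5]]·[a, b]ᵀ = [-362, -35]ᵀ.
Δ = 423·5 − 43² = 266.
a = ((-362)·5 − 43·(-35))/266 = -305/266; b = (423·(-35) − 43·(-362))/266 = 761/266.

a = -1.147, b = 2.861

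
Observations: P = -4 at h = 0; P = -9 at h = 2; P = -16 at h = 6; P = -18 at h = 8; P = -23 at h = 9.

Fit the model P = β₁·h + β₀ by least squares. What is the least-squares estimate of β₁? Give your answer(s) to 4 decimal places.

β₁ = -1.9167

Forming AᵀA = [[185, 25]; [25, 5]] and AᵀP = [-465, -70]ᵀ gives AᵀA·[β₁, β₀]ᵀ = AᵀP.
Eliminating β₀: 5·(row 1) − 25·(row 2) gives 300·β₁ = 5·(-465) − 25·(-70) = -575, so β₁ = -23/12.
Then β₀ = ((-70) − 25·(-23/12))/5 = -53/12.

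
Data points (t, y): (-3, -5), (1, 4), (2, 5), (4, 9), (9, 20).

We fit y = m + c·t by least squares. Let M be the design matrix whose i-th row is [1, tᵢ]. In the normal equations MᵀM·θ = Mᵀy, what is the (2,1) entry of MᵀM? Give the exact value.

Row 2 ↔ basis t, column 1 ↔ basis 1, so (MᵀM)_{2,1} = Σᵢ t = (-3)·(1) + (1)·(1) + (2)·(1) + (4)·(1) + (9)·(1) = 13.

13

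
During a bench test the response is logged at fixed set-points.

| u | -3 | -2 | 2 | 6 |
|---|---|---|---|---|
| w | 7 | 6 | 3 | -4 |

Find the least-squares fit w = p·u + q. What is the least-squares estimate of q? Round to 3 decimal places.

q = 3.887

Normal-equation sums: Σu·u = 53, Σu = 3, Σ1 = 4.
Right-hand side: Σu·w = -51, Σw = 12.
So XᵀX·[p, q]ᵀ = Xᵀw: [[53, 3]; [3, 4]]·[p, q]ᵀ = [-51, 12]ᵀ.
Δ = 53·4 − 3² = 203.
p = ((-51)·4 − 3·12)/203 = -240/203; q = (53·12 − 3·(-51))/203 = 789/203.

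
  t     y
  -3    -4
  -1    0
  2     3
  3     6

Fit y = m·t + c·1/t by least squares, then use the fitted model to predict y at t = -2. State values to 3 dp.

ŷ = -2.851

Compute the Gram sums: Σt·t = 23, Σt·1/t = 4, Σ1/t·1/t = 53/36.
Right-hand side: Σt·y = 36, Σ1/t·y = 29/6.
XᵀX·[m, c]ᵀ = Xᵀy becomes [[23, 4]; [4, 53/36]]·[m, c]ᵀ = [36, 29/6]ᵀ.
Determinant 23·(53/36) − 4² = 643/36.
m = (36·(53/36) − 4·(29/6))/(643/36) = 1212/643; c = (23·(29/6) − 4·36)/(643/36) = -1182/643.
At t = -2: ŷ = (1212/643)·(-2) + (-1182/643)·(-1/2) = -1833/643.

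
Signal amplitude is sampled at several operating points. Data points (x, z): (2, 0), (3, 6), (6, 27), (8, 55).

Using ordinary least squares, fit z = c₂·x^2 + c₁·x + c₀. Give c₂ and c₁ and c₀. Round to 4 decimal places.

AᵀA·[c₂, c₁, c₀]ᵀ = Aᵀz reads: 5489·c₂ + 763·c₁ + 113·c₀ = 4546;  763·c₂ + 113·c₁ + 19·c₀ = 620;  113·c₂ + 19·c₁ + 4·c₀ = 88.
Solving the 3×3 system (Gaussian elimination) gives c₂ = 775/708, c₁ = -1421/708, c₀ = 36/59.

c₂ = 1.0946, c₁ = -2.0071, c₀ = 0.6102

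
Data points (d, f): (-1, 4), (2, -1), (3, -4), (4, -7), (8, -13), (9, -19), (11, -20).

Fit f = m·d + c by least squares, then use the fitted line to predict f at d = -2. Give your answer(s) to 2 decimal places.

f̂ = 6.40

Sums needed: Σd·d = 296, Σd = 36, Σ1 = 7.
And Σd·f = -541, Σf = -60.
Normal equations: [[296, 36]; [36, 7]]·[m, c]ᵀ = [-541, -60]ᵀ.
Determinant 296·7 − 36² = 776.
m = ((-541)·7 − 36·(-60))/776 = -1627/776; c = (296·(-60) − 36·(-541))/776 = 429/194.
At d = -2: f̂ = (-1627/776)·(-2) + (429/194)·(1) = 2485/388.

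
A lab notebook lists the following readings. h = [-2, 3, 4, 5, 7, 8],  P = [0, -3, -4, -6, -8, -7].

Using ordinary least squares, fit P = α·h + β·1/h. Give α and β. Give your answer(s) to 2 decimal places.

Entries of AᵀA: Σh·h = 167, Σh·1/h = 6, Σ1/h·1/h = 352549/705600.
Right-hand side: Σh·P = -167, Σ1/h·P = -1461/280.
Eliminating β: (352549/705600)·(row 1) − 6·(row 2) gives (33474083/705600)·α = (352549/705600)·(-167) − 6·(-1461/280) = -36785363/705600, so α = -36785363/33474083.
Then β = ((-1461/280) − 6·(-36785363/33474083))/(352549/705600) = 92163960/33474083.

α = -1.10, β = 2.75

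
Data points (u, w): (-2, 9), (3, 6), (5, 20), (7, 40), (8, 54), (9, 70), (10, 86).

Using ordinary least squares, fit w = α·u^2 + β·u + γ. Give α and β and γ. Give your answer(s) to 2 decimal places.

α = 0.99, β = -1.46, γ = 1.99

Normal-equation sums: Σu^2·u^2 = 23780, Σu^2·u = 2728, Σu^2 = 332, Σu·u = 332, Σu = 40, Σ1 = 7.
For Xᵀw: Σu^2·w = 20276, Σu·w = 2302, Σw = 285.
So XᵀX·[α, β, γ]ᵀ = Xᵀw: [[23780, 2728, 332]; [2728, 332, 40]; [332, 40, 7]]·[α, β, γ]ᵀ = [20276, 2302, 285]ᵀ.
Solving the 3×3 system (Gaussian elimination) gives α = 2907/2929, β = -8563/5858, γ = 5843/2929.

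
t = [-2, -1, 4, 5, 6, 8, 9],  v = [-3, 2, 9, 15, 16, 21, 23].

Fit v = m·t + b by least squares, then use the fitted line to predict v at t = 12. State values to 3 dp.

v̂ = 29.662

With design matrix M, MᵀM = [[227, 29]; [29, 7]] and Mᵀv = [586, 83]ᵀ.
Δ = 227·7 − 29² = 748.
m = (586·7 − 29·83)/748 = 1695/748; b = (227·83 − 29·586)/748 = 1847/748.
At t = 12: v̂ = (1695/748)·(12) + (1847/748)·(1) = 2017/68.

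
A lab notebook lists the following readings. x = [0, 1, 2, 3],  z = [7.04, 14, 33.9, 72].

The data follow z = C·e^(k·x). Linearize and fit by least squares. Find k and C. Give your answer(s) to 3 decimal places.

k = 0.786, C = 6.812

Taking logs, ln z = k·x + ln C, so regress ln z on x.
Sums: Σx = 6.0000, Σ(x)² = 14.0000, Σln z = 12.3907, Σx·ln z = 22.5159.
Normal system: [[14.0000, 6.0000]; [6.0000, 4]]·[k, ln C]ᵀ = [22.5159, 12.3907]ᵀ.
Slope k = (n·Σx·ln z − Σx·Σln z)/(n·Σ(x)² − (Σx)²) = (4·22.5159 − 6.0000·12.3907)/20.0000 = 0.78595; ln C = (Σln z − k·Σx)/n = 1.91876, so C = exp(1.91876) = 6.81248.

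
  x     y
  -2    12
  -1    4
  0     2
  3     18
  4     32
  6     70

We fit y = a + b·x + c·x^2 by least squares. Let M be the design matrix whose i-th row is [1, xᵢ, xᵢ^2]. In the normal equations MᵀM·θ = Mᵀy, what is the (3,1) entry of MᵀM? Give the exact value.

66

Row 3 ↔ basis x^2, column 1 ↔ basis 1, so (MᵀM)_{3,1} = Σᵢ x^2 = (4)·(1) + (1)·(1) + (0)·(1) + (9)·(1) + (16)·(1) + (36)·(1) = 66.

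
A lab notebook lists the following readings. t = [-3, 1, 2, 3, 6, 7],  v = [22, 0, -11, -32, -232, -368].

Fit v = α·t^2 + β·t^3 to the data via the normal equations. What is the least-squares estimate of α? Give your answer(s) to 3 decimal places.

α = -0.508

Compute the Gram sums: Σt^2·t^2 = 3876, Σt^2·t^3 = 24616, Σt^3·t^3 = 165828.
And Σt^2·v = -26518, Σt^3·v = -177882.
Normal equations: [[3876, 24616]; [24616, 165828]]·[α, β]ᵀ = [-26518, -177882]ᵀ.
Determinant 3876·165828 − 24616² = 36801872.
α = ((-26518)·165828 − 24616·(-177882))/36801872 = -2335449/4600234; β = (3876·(-177882) − 24616·(-26518))/36801872 = -269879/270602.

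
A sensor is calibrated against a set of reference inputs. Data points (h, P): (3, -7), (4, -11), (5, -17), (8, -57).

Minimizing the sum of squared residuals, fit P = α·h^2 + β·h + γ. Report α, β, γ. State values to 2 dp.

α = -1.64, β = 8.03, γ = -16.53

Forming XᵀX = [[5058, 728, 114]; [728, 114, 20]; [114, 20, 4]] and XᵀP = [-4312, -606, -92]ᵀ gives XᵀX·[α, β, γ]ᵀ = XᵀP.
Solving the 3×3 system (Gaussian elimination) gives α = -296/181, β = 1453/181, γ = -2992/181.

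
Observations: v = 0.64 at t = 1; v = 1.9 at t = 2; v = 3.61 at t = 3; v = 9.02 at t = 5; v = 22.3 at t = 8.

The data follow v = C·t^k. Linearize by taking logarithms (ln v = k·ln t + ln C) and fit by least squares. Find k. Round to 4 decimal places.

Linearized form: ln v = k·ln t + ln C. From the 5 transformed points,
Σln t = 5.4806, Σ(ln t)² = 8.6018, Σln v = 6.7833, Σln t·ln v = 11.8509.
Equations: 8.6018·k + 5.4806·ln C = 11.8509;  5.4806·k + 5·ln C = 6.7833.
Δ = 8.6018·5 − (5.4806)² = 12.9714; k = (11.8509·5 − 5.4806·6.7833)/12.9714 = 1.70201, ln C = (8.6018·6.7833 − 5.4806·11.8509)/12.9714 = -0.50896.

k = 1.7020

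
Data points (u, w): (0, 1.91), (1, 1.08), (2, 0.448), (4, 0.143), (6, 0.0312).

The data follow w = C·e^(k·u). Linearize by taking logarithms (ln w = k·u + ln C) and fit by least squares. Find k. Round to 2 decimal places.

Linearized form: ln w = k·u + ln C. From the 5 transformed points,
Σu = 13.0000, Σ(u)² = 57.0000, Σln w = -5.4911, Σu·ln w = -30.1126.
Normal system: [[57.0000, 13.0000]; [13.0000, 5]]·[k, ln C]ᵀ = [-30.1126, -5.4911]ᵀ.
Solving (det = 116.0000): k = -0.68257, ln C = 0.67646.

k = -0.68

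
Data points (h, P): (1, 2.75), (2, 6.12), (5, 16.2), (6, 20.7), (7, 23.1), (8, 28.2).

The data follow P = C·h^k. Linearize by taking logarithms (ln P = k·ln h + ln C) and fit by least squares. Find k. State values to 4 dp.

With ln Pᵢ as the transformed response and ln hᵢ as the regressor:
Σln h = 8.1197, Σ(ln h)² = 14.3918, Σln P = 15.1175, Σln h·ln P = 24.2210.
Equations: 14.3918·k + 8.1197·ln C = 24.2210;  8.1197·k + 6·ln C = 15.1175.
Slope k = (n·Σln h·ln P − Σln h·Σln P)/(n·Σ(ln h)² − (Σln h)²) = (6·24.2210 − 8.1197·15.1175)/20.4213 = 1.10556; ln C = (Σln P − k·Σln h)/n = 1.02345.

k = 1.1056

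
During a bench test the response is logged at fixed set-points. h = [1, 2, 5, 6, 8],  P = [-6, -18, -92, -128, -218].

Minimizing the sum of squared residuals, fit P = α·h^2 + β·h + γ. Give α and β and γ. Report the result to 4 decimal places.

α = -2.9394, β = -3.8788, γ = 1.0909

Sums needed: Σh^2·h^2 = 6034, Σh^2·h = 862, Σh^2 = 130, Σh·h = 130, Σh = 22, Σ1 = 5.
And Σh^2·P = -20938, Σh·P = -3014, ΣP = -462.
MᵀM·[α, β, γ]ᵀ = MᵀP becomes [[6034, 862, 130]; [862, 130, 22]; [130, 22, 5]]·[α, β, γ]ᵀ = [-20938, -3014, -462]ᵀ.
Solving the 3×3 system (Gaussian elimination) gives α = -97/33, β = -128/33, γ = 12/11.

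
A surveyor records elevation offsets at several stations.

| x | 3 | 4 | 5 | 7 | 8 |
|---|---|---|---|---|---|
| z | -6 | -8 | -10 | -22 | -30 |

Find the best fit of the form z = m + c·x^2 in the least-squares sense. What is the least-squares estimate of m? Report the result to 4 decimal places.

Entries of MᵀM: Σ1 = 5, Σx^2 = 163, Σx^2·x^2 = 7459.
Right-hand side: Σz = -76, Σx^2·z = -3430.
Normal equations: [[5, 163]; [163, 7459]]·[m, c]ᵀ = [-76, -3430]ᵀ.
Δ = 5·7459 − 163² = 10726.
m = ((-76)·7459 − 163·(-3430))/10726 = -3897/5363; c = (5·(-3430) − 163·(-76))/10726 = -2381/5363.

m = -0.7266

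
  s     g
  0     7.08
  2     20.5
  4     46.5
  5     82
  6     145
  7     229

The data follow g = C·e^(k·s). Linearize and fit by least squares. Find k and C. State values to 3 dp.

Linearized form: ln g = k·s + ln C. From the 6 transformed points,
Σs = 24.0000, Σ(s)² = 130.0000, Σln g = 23.6343, Σs·ln g = 111.3287.
Equations: 130.0000·k + 24.0000·ln C = 111.3287;  24.0000·k + 6·ln C = 23.6343.
Slope k = (n·Σs·ln g − Σs·Σln g)/(n·Σ(s)² − (Σs)²) = (6·111.3287 − 24.0000·23.6343)/204.0000 = 0.49386; ln C = (Σln g − k·Σs)/n = 1.96359, so C = exp(1.96359) = 7.12489.

k = 0.494, C = 7.125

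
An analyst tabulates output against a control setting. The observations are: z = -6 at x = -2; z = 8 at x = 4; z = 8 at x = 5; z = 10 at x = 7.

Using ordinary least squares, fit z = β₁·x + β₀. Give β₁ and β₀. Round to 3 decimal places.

β₁ = 1.867, β₀ = -1.533

From the data, Σx·x = 94, Σx = 14, Σ1 = 4.
Right-hand side: Σx·z = 154, Σz = 20.
Determinant 94·4 − 14² = 180.
β₁ = (154·4 − 14·20)/180 = 28/15; β₀ = (94·20 − 14·154)/180 = -23/15.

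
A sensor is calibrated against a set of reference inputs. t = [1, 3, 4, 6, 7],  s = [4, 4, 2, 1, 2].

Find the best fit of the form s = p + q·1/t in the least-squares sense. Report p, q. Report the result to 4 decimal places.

p = 1.5777, q = 2.7004

With design matrix M, MᵀM = [[5, 53/28]; [53/28, 8621/7056]] and Mᵀs = [13, 44/7]ᵀ.
Determinant 5·(8621/7056) − (53/28)² = 1114/441.
p = (13·(8621/7056) − (53/28)·(44/7))/(1114/441) = 28121/17824; q = (5·(44/7) − (53/28)·13)/(1114/441) = 12033/4456.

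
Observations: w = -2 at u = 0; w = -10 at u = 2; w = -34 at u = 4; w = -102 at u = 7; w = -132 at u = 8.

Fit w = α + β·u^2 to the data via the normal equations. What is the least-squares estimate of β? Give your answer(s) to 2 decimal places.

β = -2.04

With design matrix X, XᵀX = [[5, 133]; [133, 6769]] and Xᵀw = [-280, -14030]ᵀ.
Eliminating β: 6769·(row 1) − 133·(row 2) gives 16156·α = 6769·(-280) − 133·(-14030) = -29330, so α = -2095/1154.
Then β = ((-14030) − 133·(-2095/1154))/6769 = -16455/8078.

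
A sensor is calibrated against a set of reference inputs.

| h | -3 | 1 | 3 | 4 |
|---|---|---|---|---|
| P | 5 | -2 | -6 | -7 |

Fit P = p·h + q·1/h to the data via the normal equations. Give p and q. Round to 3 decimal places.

p = -1.770, q = -0.262

MᵀM·[p, q]ᵀ = MᵀP reads: 35·p + 4·q = -63;  4·p + (185/144)·q = -89/12.
Eliminating q: (185/144)·(row 1) − 4·(row 2) gives (4171/144)·p = (185/144)·(-63) − 4·(-89/12) = -2461/48, so p = -7383/4171.
Then q = ((-89/12) − 4·(-7383/4171))/(185/144) = -1092/4171.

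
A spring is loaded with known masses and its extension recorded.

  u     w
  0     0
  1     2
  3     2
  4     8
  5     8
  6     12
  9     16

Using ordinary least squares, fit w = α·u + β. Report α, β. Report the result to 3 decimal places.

Forming MᵀM = [[168, 28]; [28, 7]] and Mᵀw = [296, 48]ᵀ gives MᵀM·[α, β]ᵀ = Mᵀw.
Δ = 168·7 − 28² = 392.
α = (296·7 − 28·48)/392 = 13/7; β = (168·48 − 28·296)/392 = -4/7.

α = 1.857, β = -0.571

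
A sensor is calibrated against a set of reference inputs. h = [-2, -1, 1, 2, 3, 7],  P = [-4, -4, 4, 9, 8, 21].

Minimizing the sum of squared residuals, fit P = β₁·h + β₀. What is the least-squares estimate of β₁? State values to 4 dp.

β₁ = 2.8896

From the data, Σh·h = 68, Σh = 10, Σ1 = 6.
Moment sums: Σh·P = 205, ΣP = 34.
XᵀX·[β₁, β₀]ᵀ = XᵀP becomes [[68, 10]; [10, 6]]·[β₁, β₀]ᵀ = [205, 34]ᵀ.
det = 68·6 − 10² = 308.
β₁ = (205·6 − 10·34)/308 = 445/154; β₀ = (68·34 − 10·205)/308 = 131/154.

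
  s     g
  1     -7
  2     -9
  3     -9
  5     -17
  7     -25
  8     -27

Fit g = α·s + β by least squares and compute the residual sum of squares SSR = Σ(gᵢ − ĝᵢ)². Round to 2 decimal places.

SSR = 11.15

The normal system AᵀA·[α, β]ᵀ = Aᵀg is [[152, 26]; [26, 6]]·[α, β]ᵀ = [-528, -94]ᵀ.
det = 152·6 − 26² = 236.
α = ((-528)·6 − 26·(-94))/236 = -181/59; β = (152·(-94) − 26·(-528))/236 = -140/59.
Residuals: -92/59, -29/59, 152/59, 42/59, -68/59, -5/59; SSR = 658/59.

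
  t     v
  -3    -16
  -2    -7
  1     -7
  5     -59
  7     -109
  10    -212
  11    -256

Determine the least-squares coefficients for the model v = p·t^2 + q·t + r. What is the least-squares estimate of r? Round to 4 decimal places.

AᵀA·[p, q, r]ᵀ = Aᵀv reads: 27765·p + 2765·q + 309·r = -59171;  2765·p + 309·q + 29·r = -5939;  309·p + 29·q + 7·r = -666.
Inverting the 3×3 Gram matrix, [p, q, r]ᵀ = [-35835/18406, -14081/9203, -52669/18406]ᵀ.

r = -2.8615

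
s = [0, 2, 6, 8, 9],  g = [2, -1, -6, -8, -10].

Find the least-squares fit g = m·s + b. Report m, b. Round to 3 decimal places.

Sums needed: Σs·s = 185, Σs = 25, Σ1 = 5.
Moment sums: Σs·g = -192, Σg = -23.
XᵀX·[m, b]ᵀ = Xᵀg becomes [[185, 25]; [25, 5]]·[m, b]ᵀ = [-192, -23]ᵀ.
Determinant 185·5 − 25² = 300.
m = ((-192)·5 − 25·(-23))/300 = -77/60; b = (185·(-23) − 25·(-192))/300 = 109/60.

m = -1.283, b = 1.817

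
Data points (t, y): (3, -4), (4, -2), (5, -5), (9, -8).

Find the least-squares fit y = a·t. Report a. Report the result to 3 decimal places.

Normal-equation sums: Σt·t = 131.
Moment sums: Σt·y = -117.
MᵀM·[a]ᵀ = Mᵀy becomes [[131]]·[a]ᵀ = [-117]ᵀ.
Hence a = -117 / 131 ≈ -0.89313.

a = -0.893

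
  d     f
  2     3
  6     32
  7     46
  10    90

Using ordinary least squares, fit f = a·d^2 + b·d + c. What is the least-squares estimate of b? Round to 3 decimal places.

b = 0.825

Sums needed: Σd^2·d^2 = 13713, Σd^2·d = 1567, Σd^2 = 189, Σd·d = 189, Σd = 25, Σ1 = 4.
For Xᵀf: Σd^2·f = 12418, Σd·f = 1420, Σf = 171.
Solving the 3×3 system (Gaussian elimination) gives a = 6583/7832, b = 6461/7832, c = -755/356.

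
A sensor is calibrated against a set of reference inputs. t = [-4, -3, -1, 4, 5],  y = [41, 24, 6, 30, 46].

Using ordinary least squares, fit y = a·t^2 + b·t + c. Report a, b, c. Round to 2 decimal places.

The normal system AᵀA·[a, b, c]ᵀ = Aᵀy is [[1219, 97, 67]; [97, 67, 1]; [67, 1, 5]]·[a, b, c]ᵀ = [2508, 108, 147]ᵀ.
Solving the 3×3 system (Gaussian elimination) gives a = 6121/3014, b = -187/137, c = 7413/3014.

a = 2.03, b = -1.36, c = 2.46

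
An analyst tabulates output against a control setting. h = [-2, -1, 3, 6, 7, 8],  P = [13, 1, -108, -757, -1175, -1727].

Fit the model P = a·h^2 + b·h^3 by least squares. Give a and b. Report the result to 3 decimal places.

a = -3.021, b = -2.996

Entries of XᵀX: Σh^2·h^2 = 7891, Σh^2·h^3 = 57561, Σh^3·h^3 = 427243.
For XᵀP: Σh^2·P = -196274, Σh^3·P = -1453782.
So XᵀX·[a, b]ᵀ = XᵀP: [[7891, 57561]; [57561, 427243]]·[a, b]ᵀ = [-196274, -1453782]ᵀ.
Eliminating b: 427243·(row 1) − 57561·(row 2) gives 58105792·a = 427243·(-196274) − 57561·(-1453782) = -175546880, so a = -2742920/907903.
Then b = ((-1453782) − 57561·(-2742920/907903))/427243 = -2719782/907903.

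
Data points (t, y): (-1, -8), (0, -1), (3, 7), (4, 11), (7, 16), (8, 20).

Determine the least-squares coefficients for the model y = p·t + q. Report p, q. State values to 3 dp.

From the data, Σt·t = 139, Σt = 21, Σ1 = 6.
Right-hand side: Σt·y = 345, Σy = 45.
XᵀX·[p, q]ᵀ = Xᵀy becomes [[139, 21]; [21, 6]]·[p, q]ᵀ = [345, 45]ᵀ.
Eliminating q: 6·(row 1) − 21·(row 2) gives 393·p = 6·345 − 21·45 = 1125, so p = 375/131.
Then q = (45 − 21·(375/131))/6 = -330/131.

p = 2.863, q = -2.519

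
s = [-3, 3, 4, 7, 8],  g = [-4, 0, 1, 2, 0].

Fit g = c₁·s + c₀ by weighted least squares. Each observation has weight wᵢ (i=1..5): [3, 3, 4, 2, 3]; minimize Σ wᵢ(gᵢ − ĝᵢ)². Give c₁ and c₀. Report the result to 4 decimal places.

Entries of AᵀWA: Σwᵢ·s·s = 408, Σwᵢ·s = 54, Σwᵢ·1 = 15.
Moment sums: Σwᵢ·s·g = 80, Σwᵢ·g = -4.
AᵀWA·[c₁, c₀]ᵀ = AᵀWg becomes [[408, 54]; [54, 15]]·[c₁, c₀]ᵀ = [80, -4]ᵀ.
Eliminating c₀: 15·(row 1) − 54·(row 2) gives 3204·c₁ = 15·80 − 54·(-4) = 1416, so c₁ = 118/267.
Then c₀ = ((-4) − 54·(118/267))/15 = -496/267.

c₁ = 0.4419, c₀ = -1.8577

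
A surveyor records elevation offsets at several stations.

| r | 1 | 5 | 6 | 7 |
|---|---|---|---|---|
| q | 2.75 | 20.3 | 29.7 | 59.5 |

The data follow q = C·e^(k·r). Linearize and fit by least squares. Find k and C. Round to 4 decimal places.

k = 0.5008, C = 1.6422

Linearized form: ln q = k·r + ln C. From the 4 transformed points,
Over the data: Σr = 19.0000, Σ(r)² = 111.0000, Σln q = 11.4993, Σr·ln q = 65.0134.
Normal system: [[111.0000, 19.0000]; [19.0000, 4]]·[k, ln C]ᵀ = [65.0134, 11.4993]ᵀ.
Slope k = (n·Σr·ln q − Σr·Σln q)/(n·Σ(r)² − (Σr)²) = (4·65.0134 − 19.0000·11.4993)/83.0000 = 0.50080; ln C = (Σln q − k·Σr)/n = 0.49605, so C = exp(0.49605) = 1.64222.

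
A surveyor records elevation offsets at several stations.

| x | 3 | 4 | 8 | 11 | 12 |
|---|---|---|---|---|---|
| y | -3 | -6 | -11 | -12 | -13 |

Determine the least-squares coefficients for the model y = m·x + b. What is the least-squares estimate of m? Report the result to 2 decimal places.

m = -1.03

From the data, Σx·x = 354, Σx = 38, Σ1 = 5.
Moment sums: Σx·y = -409, Σy = -45.
AᵀA·[m, b]ᵀ = Aᵀy becomes [[354, 38]; [38, 5]]·[m, b]ᵀ = [-409, -45]ᵀ.
Eliminating b: 5·(row 1) − 38·(row 2) gives 326·m = 5·(-409) − 38·(-45) = -335, so m = -335/326.
Then b = ((-45) − 38·(-335/326))/5 = -194/163.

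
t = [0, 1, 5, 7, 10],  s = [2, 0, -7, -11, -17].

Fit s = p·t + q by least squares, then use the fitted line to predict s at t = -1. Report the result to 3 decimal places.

ŝ = 3.936

Normal-equation sums: Σt·t = 175, Σt = 23, Σ1 = 5.
Right-hand side: Σt·s = -282, Σs = -33.
So XᵀX·[p, q]ᵀ = Xᵀs: [[175, 23]; [23, 5]]·[p, q]ᵀ = [-282, -33]ᵀ.
Δ = 175·5 − 23² = 346.
p = ((-282)·5 − 23·(-33))/346 = -651/346; q = (175·(-33) − 23·(-282))/346 = 711/346.
At t = -1: ŝ = (-651/346)·(-1) + (711/346)·(1) = 681/173.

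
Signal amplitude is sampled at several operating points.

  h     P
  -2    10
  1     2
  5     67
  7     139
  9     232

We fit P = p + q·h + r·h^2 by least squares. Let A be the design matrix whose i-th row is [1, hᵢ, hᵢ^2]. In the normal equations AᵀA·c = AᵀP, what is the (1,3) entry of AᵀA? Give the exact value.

160

Row 1 ↔ basis 1, column 3 ↔ basis h^2, so (AᵀA)_{1,3} = Σᵢ h^2 = (1)·(4) + (1)·(1) + (1)·(25) + (1)·(49) + (1)·(81) = 160.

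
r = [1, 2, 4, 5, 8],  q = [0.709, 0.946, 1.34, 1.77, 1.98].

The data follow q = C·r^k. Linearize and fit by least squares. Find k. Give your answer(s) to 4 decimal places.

Taking logs, ln q = k·ln r + ln C, so regress ln q on ln r.
XᵀX = [[9.3166, 5.7683]; [5.7683, 5]], rhs = [2.7067, 1.1473]ᵀ  (here Σln r = 5.7683, Σ(ln r)² = 9.3166, Σln q = 1.1473, Σln r·ln q = 2.7067).
Δ = 9.3166·5 − (5.7683)² = 13.3096; k = (2.7067·5 − 5.7683·1.1473)/13.3096 = 0.51956, ln C = (9.3166·1.1473 − 5.7683·2.7067)/13.3096 = -0.36993.

k = 0.5196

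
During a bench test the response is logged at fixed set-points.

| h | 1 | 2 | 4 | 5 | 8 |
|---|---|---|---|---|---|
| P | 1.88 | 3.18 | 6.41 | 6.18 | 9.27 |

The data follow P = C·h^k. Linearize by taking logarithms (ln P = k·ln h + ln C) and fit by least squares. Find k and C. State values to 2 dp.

Linearized form: ln P = k·ln h + ln C. From the 5 transformed points,
Σln h = 5.7683, Σ(ln h)² = 9.3166, Σln P = 7.6941, Σln h·ln P = 10.9392.
Equations: 9.3166·k + 5.7683·ln C = 10.9392;  5.7683·k + 5·ln C = 7.6941.
Slope k = (n·Σln h·ln P − Σln h·Σln P)/(n·Σ(ln h)² − (Σln h)²) = (5·10.9392 − 5.7683·7.6941)/13.3096 = 0.77492; ln C = (Σln P − k·Σln h)/n = 0.64483, so C = exp(0.64483) = 1.90566.

k = 0.77, C = 1.91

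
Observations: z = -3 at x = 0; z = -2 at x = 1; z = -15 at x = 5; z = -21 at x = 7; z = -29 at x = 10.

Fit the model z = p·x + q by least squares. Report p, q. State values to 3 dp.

Compute the Gram sums: Σx·x = 175, Σx = 23, Σ1 = 5.
Moment sums: Σx·z = -514, Σz = -70.
Δ = 175·5 − 23² = 346.
p = ((-514)·5 − 23·(-70))/346 = -480/173; q = (175·(-70) − 23·(-514))/346 = -214/173.

p = -2.775, q = -1.237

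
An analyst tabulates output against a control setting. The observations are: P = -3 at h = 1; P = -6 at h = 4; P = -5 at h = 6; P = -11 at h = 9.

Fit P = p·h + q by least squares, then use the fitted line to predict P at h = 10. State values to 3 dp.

P̂ = -10.809

Normal-equation sums: Σh·h = 134, Σh = 20, Σ1 = 4.
For MᵀP: Σh·P = -156, ΣP = -25.
MᵀM·[p, q]ᵀ = MᵀP becomes [[134, 20]; [20, 4]]·[p, q]ᵀ = [-156, -25]ᵀ.
Eliminating q: 4·(row 1) − 20·(row 2) gives 136·p = 4·(-156) − 20·(-25) = -124, so p = -31/34.
Then q = ((-25) − 20·(-31/34))/4 = -115/68.
At h = 10: P̂ = (-31/34)·(10) + (-115/68)·(1) = -735/68.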